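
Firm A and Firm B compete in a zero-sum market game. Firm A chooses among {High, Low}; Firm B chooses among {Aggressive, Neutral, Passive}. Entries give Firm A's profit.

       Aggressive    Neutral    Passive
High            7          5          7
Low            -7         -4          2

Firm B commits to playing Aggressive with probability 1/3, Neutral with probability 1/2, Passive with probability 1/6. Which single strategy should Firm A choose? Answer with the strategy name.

Expected payoff of High: (1/3)·7 + (1/2)·5 + (1/6)·7 = 6.
Expected payoff of Low: (1/3)·(-7) + (1/2)·(-4) + (1/6)·2 = -4.
The largest is 6, so Firm A's best response is High.

High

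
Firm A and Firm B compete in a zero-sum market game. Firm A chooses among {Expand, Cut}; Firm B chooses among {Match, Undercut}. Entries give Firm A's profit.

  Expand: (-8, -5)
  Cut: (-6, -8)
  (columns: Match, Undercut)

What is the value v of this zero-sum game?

Row minima: Expand → -8, Cut → -8; maximin = -8.
Column maxima: Match → -6, Undercut → -5; minimax = -6.
-8 ≠ -6, so there is no saddle point; optimal play is mixed.
Let Firm A play Expand with probability p. Expected payoff against Match: (-8)p + (-6)(1−p) = −2p − 6; against Undercut: (-5)p + (-8)(1−p) = 3p − 8.
Setting these equal: −2p − 6 = 3p − 8 ⇒ −5p = -2 ⇒ p = 2/5, and the value is (-2)·(2/5) − 6 = -34/5.
For Firm B: with q = P(Match), equating Expand's and Cut's payoffs gives −3q − 5 = 2q − 8 ⇒ q = 3/5.

-34/5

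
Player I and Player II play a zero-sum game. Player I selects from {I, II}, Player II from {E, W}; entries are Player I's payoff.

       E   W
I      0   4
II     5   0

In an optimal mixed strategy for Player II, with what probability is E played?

4/9

Row minima: I → 0, II → 0; maximin = 0.
Column maxima: E → 5, W → 4; minimax = 4.
0 ≠ 4, so there is no saddle point; optimal play is mixed.
Let Player I play I with probability p. Expected payoff against E: 0p + 5(1−p) = −5p + 5; against W: 4p + 0(1−p) = 4p.
Setting these equal: −5p + 5 = 4p ⇒ −9p = -5 ⇒ p = 5/9, and the value is (-5)·(5/9) + 5 = 20/9.
For Player II: with q = P(E), equating I's and II's payoffs gives −4q + 4 = 5q ⇒ q = 4/9.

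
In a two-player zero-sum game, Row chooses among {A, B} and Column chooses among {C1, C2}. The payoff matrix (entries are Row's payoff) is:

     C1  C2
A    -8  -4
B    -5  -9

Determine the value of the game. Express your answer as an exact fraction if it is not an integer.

-13/2

Row minima: A → -8, B → -9; maximin = -8.
Column maxima: C1 → -5, C2 → -4; minimax = -5.
-8 ≠ -5, so there is no saddle point; optimal play is mixed.
Let Row play A with probability p. Expected payoff against C1: (-8)p + (-5)(1−p) = −3p − 5; against C2: (-4)p + (-9)(1−p) = 5p − 9.
Setting these equal: −3p − 5 = 5p − 9 ⇒ −8p = -4 ⇒ p = 1/2, and the value is (-3)·(1/2) − 5 = -13/2.
For Column: with q = P(C1), equating A's and B's payoffs gives −4q − 4 = 4q − 9 ⇒ q = 5/8.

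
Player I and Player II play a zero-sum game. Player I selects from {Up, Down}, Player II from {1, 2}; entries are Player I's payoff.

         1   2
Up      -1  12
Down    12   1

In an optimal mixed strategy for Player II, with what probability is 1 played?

Row minima: Up → -1, Down → 1; maximin = 1.
Column maxima: 1 → 12, 2 → 12; minimax = 12.
1 ≠ 12, so there is no saddle point; optimal play is mixed.
Let Player I play Up with probability p. Expected payoff against 1: (-1)p + 12(1−p) = −13p + 12; against 2: 12p + 1(1−p) = 11p + 1.
Setting these equal: −13p + 12 = 11p + 1 ⇒ −24p = -11 ⇒ p = 11/24, and the value is (-13)·(11/24) + 12 = 145/24.
For Player II: with q = P(1), equating Up's and Down's payoffs gives −13q + 12 = 11q + 1 ⇒ q = 11/24.

11/24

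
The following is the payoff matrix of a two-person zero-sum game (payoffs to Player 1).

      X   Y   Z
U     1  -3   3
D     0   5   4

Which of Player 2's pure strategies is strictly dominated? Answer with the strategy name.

Z

X holds Player 1's payoff strictly below Z in every row: 1 < 3, 0 < 4.
So Z is strictly dominated for Player 2.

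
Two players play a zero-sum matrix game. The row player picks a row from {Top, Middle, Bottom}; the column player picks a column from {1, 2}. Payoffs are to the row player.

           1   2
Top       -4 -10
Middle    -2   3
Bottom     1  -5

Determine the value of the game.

-7/11

Row minima: Top → -10, Middle → -2, Bottom → -5; maximin = -2.
Column maxima: 1 → 1, 2 → 3; minimax = 1.
-2 ≠ 1, so there is no saddle point; optimal play is mixed.
Top is strictly dominated by Middle, so the row player never plays it.
On the remaining 2×2 (Middle, Bottom vs 1, 2):
Let the row player play Middle with probability p. Expected payoff against 1: (-2)p + 1(1−p) = −3p + 1; against 2: 3p + (-5)(1−p) = 8p − 5.
Setting these equal: −3p + 1 = 8p − 5 ⇒ −11p = -6 ⇒ p = 6/11, and the value is (-3)·(6/11) + 1 = -7/11.
For the column player: with q = P(1), equating Middle's and Bottom's payoffs gives −5q + 3 = 6q − 5 ⇒ q = 8/11.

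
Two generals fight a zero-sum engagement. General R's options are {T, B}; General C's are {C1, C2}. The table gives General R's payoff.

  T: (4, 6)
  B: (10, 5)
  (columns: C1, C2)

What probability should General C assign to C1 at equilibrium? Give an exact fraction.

1/7

Row minima: T → 4, B → 5; maximin = 5.
Column maxima: C1 → 10, C2 → 6; minimax = 6.
5 ≠ 6, so there is no saddle point; optimal play is mixed.
Let General R play T with probability p. Expected payoff against C1: 4p + 10(1−p) = −6p + 10; against C2: 6p + 5(1−p) = p + 5.
Setting these equal: −6p + 10 = p + 5 ⇒ −7p = -5 ⇒ p = 5/7, and the value is (-6)·(5/7) + 10 = 40/7.
For General C: with q = P(C1), equating T's and B's payoffs gives −2q + 6 = 5q + 5 ⇒ q = 1/7.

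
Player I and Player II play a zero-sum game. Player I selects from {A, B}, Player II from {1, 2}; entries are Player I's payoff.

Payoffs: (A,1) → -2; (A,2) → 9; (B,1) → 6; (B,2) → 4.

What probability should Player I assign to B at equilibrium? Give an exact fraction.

11/13

Row minima: A → -2, B → 4; maximin = 4.
Column maxima: 1 → 6, 2 → 9; minimax = 6.
4 ≠ 6, so there is no saddle point; optimal play is mixed.
Let Player I play A with probability p. Expected payoff against 1: (-2)p + 6(1−p) = −8p + 6; against 2: 9p + 4(1−p) = 5p + 4.
Setting these equal: −8p + 6 = 5p + 4 ⇒ −13p = -2 ⇒ p = 2/13, and the value is (-8)·(2/13) + 6 = 62/13.
For Player II: with q = P(1), equating A's and B's payoffs gives −11q + 9 = 2q + 4 ⇒ q = 5/13.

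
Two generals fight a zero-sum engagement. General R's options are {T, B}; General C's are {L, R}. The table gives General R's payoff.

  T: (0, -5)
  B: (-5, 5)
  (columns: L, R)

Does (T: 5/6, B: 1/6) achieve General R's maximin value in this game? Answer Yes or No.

Against L this mix gives (5/6)·0 + (1/6)·(-5) = -5/6.
Against R this mix gives (5/6)·(-5) + (1/6)·5 = -10/3.
General C will play R, holding General R to -10/3. Shifting weight toward the row that does better against R would raise this floor (the equalizing mix achieves -5/3 against both R and L), so the proposed strategy is not optimal.

No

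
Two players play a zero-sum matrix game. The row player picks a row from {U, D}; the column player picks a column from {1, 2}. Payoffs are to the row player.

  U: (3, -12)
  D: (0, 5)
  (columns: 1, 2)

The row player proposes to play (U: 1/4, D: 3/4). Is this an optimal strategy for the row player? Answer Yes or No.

Yes

Against 1 this mix gives (1/4)·3 + (3/4)·0 = 3/4.
Against 2 this mix gives (1/4)·(-12) + (3/4)·5 = 3/4.
All of the column player's active replies (1, 2) yield 3/4, and no column does worse for the row player. The mix makes the column player indifferent and guarantees 3/4, so it is optimal.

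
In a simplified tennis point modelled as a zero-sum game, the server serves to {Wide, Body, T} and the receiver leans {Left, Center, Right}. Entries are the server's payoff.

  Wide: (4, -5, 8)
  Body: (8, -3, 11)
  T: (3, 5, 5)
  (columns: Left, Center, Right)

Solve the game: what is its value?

49/13

Row minima: Wide → -5, Body → -3, T → 3; maximin = 3.
Column maxima: Left → 8, Center → 5, Right → 11; minimax = 5.
3 ≠ 5, so there is no saddle point; optimal play is mixed.
Wide is strictly dominated by Body, so the server never plays it.
Right is strictly dominated by Left (it gives the server strictly more in every row), so the receiver never plays it.
On the remaining 2×2 (Body, T vs Left, Center):
Let the server play Body with probability p. Expected payoff against Left: 8p + 3(1−p) = 5p + 3; against Center: (-3)p + 5(1−p) = −8p + 5.
Setting these equal: 5p + 3 = −8p + 5 ⇒ 13p = 2 ⇒ p = 2/13, and the value is (5)·(2/13) + 3 = 49/13.
For the receiver: with q = P(Left), equating Body's and T's payoffs gives 11q − 3 = −2q + 5 ⇒ q = 8/13.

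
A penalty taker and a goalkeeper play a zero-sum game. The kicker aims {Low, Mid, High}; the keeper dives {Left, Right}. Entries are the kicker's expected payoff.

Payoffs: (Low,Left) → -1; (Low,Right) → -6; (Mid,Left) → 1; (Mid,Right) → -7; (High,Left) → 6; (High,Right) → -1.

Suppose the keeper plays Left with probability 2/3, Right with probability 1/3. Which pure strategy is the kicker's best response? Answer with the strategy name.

Expected payoff of Low: (2/3)·(-1) + (1/3)·(-6) = -8/3.
Expected payoff of Mid: (2/3)·1 + (1/3)·(-7) = -5/3.
Expected payoff of High: (2/3)·6 + (1/3)·(-1) = 11/3.
The largest is 11/3, so the kicker's best response is High.

High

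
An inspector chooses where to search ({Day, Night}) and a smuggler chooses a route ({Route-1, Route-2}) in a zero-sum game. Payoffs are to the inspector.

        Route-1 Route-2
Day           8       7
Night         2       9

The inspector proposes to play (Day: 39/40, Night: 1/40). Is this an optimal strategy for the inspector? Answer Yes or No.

No

Against Route-1 this mix gives (39/40)·8 + (1/40)·2 = 157/20.
Against Route-2 this mix gives (39/40)·7 + (1/40)·9 = 141/20.
The smuggler will play Route-2, holding the inspector to 141/20. Shifting weight toward the row that does better against Route-2 would raise this floor (the equalizing mix achieves 29/4 against both Route-2 and Route-1), so the proposed strategy is not optimal.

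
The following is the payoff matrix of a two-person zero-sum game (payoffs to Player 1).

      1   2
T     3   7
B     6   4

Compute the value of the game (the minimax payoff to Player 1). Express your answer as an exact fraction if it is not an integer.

5

Row minima: T → 3, B → 4; maximin = 4.
Column maxima: 1 → 6, 2 → 7; minimax = 6.
4 ≠ 6, so there is no saddle point; optimal play is mixed.
Let Player 1 play T with probability p. Expected payoff against 1: 3p + 6(1−p) = −3p + 6; against 2: 7p + 4(1−p) = 3p + 4.
Setting these equal: −3p + 6 = 3p + 4 ⇒ −6p = -2 ⇒ p = 1/3, and the value is (-3)·(1/3) + 6 = 5.
For Player 2: with q = P(1), equating T's and B's payoffs gives −4q + 7 = 2q + 4 ⇒ q = 1/2.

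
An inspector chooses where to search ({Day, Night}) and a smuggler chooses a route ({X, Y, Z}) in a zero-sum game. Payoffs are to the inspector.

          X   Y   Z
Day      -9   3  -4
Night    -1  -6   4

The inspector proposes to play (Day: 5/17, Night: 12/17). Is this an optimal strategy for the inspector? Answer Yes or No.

Against X this mix gives (5/17)·(-9) + (12/17)·(-1) = -57/17.
Against Y this mix gives (5/17)·3 + (12/17)·(-6) = -57/17.
Against Z this mix gives (5/17)·(-4) + (12/17)·4 = 28/17.
All of the smuggler's active replies (X, Y) yield -57/17, and no column does worse for the inspector. The mix makes the smuggler indifferent and guarantees -57/17, so it is optimal.

Yes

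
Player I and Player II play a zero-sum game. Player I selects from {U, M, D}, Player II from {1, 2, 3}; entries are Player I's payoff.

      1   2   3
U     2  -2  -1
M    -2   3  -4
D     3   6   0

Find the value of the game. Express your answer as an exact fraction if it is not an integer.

0

Row minima: U → -2, M → -4, D → 0; maximin = 0.
Column maxima: 1 → 3, 2 → 6, 3 → 0; minimax = 0.
Since maximin = minimax = 0, there is a saddle point and the value is 0.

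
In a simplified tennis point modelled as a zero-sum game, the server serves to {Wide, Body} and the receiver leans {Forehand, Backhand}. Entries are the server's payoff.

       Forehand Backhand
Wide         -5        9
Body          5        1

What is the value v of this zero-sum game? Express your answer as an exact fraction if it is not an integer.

Row minima: Wide → -5, Body → 1; maximin = 1.
Column maxima: Forehand → 5, Backhand → 9; minimax = 5.
1 ≠ 5, so there is no saddle point; optimal play is mixed.
Let the server play Wide with probability p. Expected payoff against Forehand: (-5)p + 5(1−p) = −10p + 5; against Backhand: 9p + 1(1−p) = 8p + 1.
Setting these equal: −10p + 5 = 8p + 1 ⇒ −18p = -4 ⇒ p = 2/9, and the value is (-10)·(2/9) + 5 = 25/9.
For the receiver: with q = P(Forehand), equating Wide's and Body's payoffs gives −14q + 9 = 4q + 1 ⇒ q = 4/9.

25/9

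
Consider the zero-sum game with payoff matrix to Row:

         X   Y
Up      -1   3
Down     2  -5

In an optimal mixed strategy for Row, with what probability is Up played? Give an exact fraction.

7/11

Row minima: Up → -1, Down → -5; maximin = -1.
Column maxima: X → 2, Y → 3; minimax = 2.
-1 ≠ 2, so there is no saddle point; optimal play is mixed.
Let Row play Up with probability p. Expected payoff against X: (-1)p + 2(1−p) = −3p + 2; against Y: 3p + (-5)(1−p) = 8p − 5.
Setting these equal: −3p + 2 = 8p − 5 ⇒ −11p = -7 ⇒ p = 7/11, and the value is (-3)·(7/11) + 2 = 1/11.
For Column: with q = P(X), equating Up's and Down's payoffs gives −4q + 3 = 7q − 5 ⇒ q = 8/11.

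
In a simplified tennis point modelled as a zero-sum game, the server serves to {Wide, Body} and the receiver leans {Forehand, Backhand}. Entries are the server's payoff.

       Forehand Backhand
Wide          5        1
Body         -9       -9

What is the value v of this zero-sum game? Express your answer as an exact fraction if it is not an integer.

Row minima: Wide → 1, Body → -9; maximin = 1.
Column maxima: Forehand → 5, Backhand → 1; minimax = 1.
Since maximin = minimax = 1, there is a saddle point and the value is 1.

1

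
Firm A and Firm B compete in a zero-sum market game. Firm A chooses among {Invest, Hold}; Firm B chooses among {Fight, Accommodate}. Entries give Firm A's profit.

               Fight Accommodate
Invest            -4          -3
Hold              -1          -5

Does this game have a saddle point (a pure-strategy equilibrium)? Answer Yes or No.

No

Row minima: Invest → -4, Hold → -5; maximin = -4.
Column maxima: Fight → -1, Accommodate → -3; minimax = -3.
-4 ≠ -3, so no pure-strategy equilibrium exists.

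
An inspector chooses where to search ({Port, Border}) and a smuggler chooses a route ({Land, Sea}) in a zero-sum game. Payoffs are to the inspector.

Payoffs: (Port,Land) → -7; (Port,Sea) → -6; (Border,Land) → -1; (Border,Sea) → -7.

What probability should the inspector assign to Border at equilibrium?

Row minima: Port → -7, Border → -7; maximin = -7.
Column maxima: Land → -1, Sea → -6; minimax = -6.
-7 ≠ -6, so there is no saddle point; optimal play is mixed.
Let the inspector play Port with probability p. Expected payoff against Land: (-7)p + (-1)(1−p) = −6p − 1; against Sea: (-6)p + (-7)(1−p) = p − 7.
Setting these equal: −6p − 1 = p − 7 ⇒ −7p = -6 ⇒ p = 6/7, and the value is (-6)·(6/7) − 1 = -43/7.
For the smuggler: with q = P(Land), equating Port's and Border's payoffs gives −q − 6 = 6q − 7 ⇒ q = 1/7.

1/7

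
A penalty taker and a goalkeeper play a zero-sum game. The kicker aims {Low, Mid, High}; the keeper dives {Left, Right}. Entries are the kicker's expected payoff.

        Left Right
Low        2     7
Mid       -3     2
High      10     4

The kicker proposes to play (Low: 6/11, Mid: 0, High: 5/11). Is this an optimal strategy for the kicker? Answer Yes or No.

Against Left this mix gives (6/11)·2 + (5/11)·10 = 62/11.
Against Right this mix gives (6/11)·7 + (5/11)·4 = 62/11.
All of the keeper's active replies (Left, Right) yield 62/11, and no column does worse for the kicker. The mix makes the keeper indifferent and guarantees 62/11, so it is optimal.

Yes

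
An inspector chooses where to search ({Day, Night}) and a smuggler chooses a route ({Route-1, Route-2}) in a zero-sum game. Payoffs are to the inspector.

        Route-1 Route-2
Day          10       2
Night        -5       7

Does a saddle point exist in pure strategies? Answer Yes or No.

Row minima: Day → 2, Night → -5; maximin = 2.
Column maxima: Route-1 → 10, Route-2 → 7; minimax = 7.
2 ≠ 7, so no pure-strategy equilibrium exists.

No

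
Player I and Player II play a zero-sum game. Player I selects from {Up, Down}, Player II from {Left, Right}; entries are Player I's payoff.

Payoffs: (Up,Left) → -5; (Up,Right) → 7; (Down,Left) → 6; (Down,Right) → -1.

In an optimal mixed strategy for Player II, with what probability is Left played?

8/19

Row minima: Up → -5, Down → -1; maximin = -1.
Column maxima: Left → 6, Right → 7; minimax = 6.
-1 ≠ 6, so there is no saddle point; optimal play is mixed.
Let Player I play Up with probability p. Expected payoff against Left: (-5)p + 6(1−p) = −11p + 6; against Right: 7p + (-1)(1−p) = 8p − 1.
Setting these equal: −11p + 6 = 8p − 1 ⇒ −19p = -7 ⇒ p = 7/19, and the value is (-11)·(7/19) + 6 = 37/19.
For Player II: with q = P(Left), equating Up's and Down's payoffs gives −12q + 7 = 7q − 1 ⇒ q = 8/19.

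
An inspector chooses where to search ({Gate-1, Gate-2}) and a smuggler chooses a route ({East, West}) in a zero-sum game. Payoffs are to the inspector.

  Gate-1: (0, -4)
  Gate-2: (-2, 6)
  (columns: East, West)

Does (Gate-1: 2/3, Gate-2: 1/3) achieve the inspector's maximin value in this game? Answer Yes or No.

Yes

Against East this mix gives (2/3)·0 + (1/3)·(-2) = -2/3.
Against West this mix gives (2/3)·(-4) + (1/3)·6 = -2/3.
All of the smuggler's active replies (East, West) yield -2/3, and no column does worse for the inspector. The mix makes the smuggler indifferent and guarantees -2/3, so it is optimal.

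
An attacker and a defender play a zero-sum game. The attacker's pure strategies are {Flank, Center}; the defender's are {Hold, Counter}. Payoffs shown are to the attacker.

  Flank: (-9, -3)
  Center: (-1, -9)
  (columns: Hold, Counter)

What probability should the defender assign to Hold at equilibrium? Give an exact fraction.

3/7

Row minima: Flank → -9, Center → -9; maximin = -9.
Column maxima: Hold → -1, Counter → -3; minimax = -3.
-9 ≠ -3, so there is no saddle point; optimal play is mixed.
Let the attacker play Flank with probability p. Expected payoff against Hold: (-9)p + (-1)(1−p) = −8p − 1; against Counter: (-3)p + (-9)(1−p) = 6p − 9.
Setting these equal: −8p − 1 = 6p − 9 ⇒ −14p = -8 ⇒ p = 4/7, and the value is (-8)·(4/7) − 1 = -39/7.
For the defender: with q = P(Hold), equating Flank's and Center's payoffs gives −6q − 3 = 8q − 9 ⇒ q = 3/7.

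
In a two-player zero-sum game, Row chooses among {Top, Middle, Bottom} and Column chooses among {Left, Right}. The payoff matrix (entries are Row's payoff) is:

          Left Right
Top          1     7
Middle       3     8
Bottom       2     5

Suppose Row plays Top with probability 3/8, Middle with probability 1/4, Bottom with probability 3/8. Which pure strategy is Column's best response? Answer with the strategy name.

If Column plays Left, Row's expected payoff is (3/8)·1 + (1/4)·3 + (3/8)·2 = 15/8.
If Column plays Right, Row's expected payoff is (3/8)·7 + (1/4)·8 + (3/8)·5 = 13/2.
Column minimizes Row's payoff; the smallest is 15/8, so the best response is Left.

Left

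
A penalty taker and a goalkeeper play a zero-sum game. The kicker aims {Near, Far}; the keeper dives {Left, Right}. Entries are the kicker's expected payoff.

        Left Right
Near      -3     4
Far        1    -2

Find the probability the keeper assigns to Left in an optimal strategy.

Row minima: Near → -3, Far → -2; maximin = -2.
Column maxima: Left → 1, Right → 4; minimax = 1.
-2 ≠ 1, so there is no saddle point; optimal play is mixed.
Let the kicker play Near with probability p. Expected payoff against Left: (-3)p + 1(1−p) = −4p + 1; against Right: 4p + (-2)(1−p) = 6p − 2.
Setting these equal: −4p + 1 = 6p − 2 ⇒ −10p = -3 ⇒ p = 3/10, and the value is (-4)·(3/10) + 1 = -1/5.
For the keeper: with q = P(Left), equating Near's and Far's payoffs gives −7q + 4 = 3q − 2 ⇒ q = 3/5.

3/5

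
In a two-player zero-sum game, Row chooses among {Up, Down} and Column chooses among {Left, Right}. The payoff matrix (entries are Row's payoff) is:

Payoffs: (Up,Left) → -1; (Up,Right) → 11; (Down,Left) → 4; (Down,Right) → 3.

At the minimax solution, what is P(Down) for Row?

Row minima: Up → -1, Down → 3; maximin = 3.
Column maxima: Left → 4, Right → 11; minimax = 4.
3 ≠ 4, so there is no saddle point; optimal play is mixed.
Let Row play Up with probability p. Expected payoff against Left: (-1)p + 4(1−p) = −5p + 4; against Right: 11p + 3(1−p) = 8p + 3.
Setting these equal: −5p + 4 = 8p + 3 ⇒ −13p = -1 ⇒ p = 1/13, and the value is (-5)·(1/13) + 4 = 47/13.
For Column: with q = P(Left), equating Up's and Down's payoffs gives −12q + 11 = q + 3 ⇒ q = 8/13.

12/13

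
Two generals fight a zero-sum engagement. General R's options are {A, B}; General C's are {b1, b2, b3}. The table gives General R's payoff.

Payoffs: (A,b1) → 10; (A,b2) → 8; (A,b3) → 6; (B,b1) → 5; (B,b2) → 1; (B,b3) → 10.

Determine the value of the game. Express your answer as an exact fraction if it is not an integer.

Row minima: A → 6, B → 1; maximin = 6.
Column maxima: b1 → 10, b2 → 8, b3 → 10; minimax = 8.
6 ≠ 8, so there is no saddle point; optimal play is mixed.
b1 is strictly dominated by b2 (it gives General R strictly more in every row), so General C never plays it.
On the remaining 2×2 (A, B vs b2, b3):
Let General R play A with probability p. Expected payoff against b2: 8p + 1(1−p) = 7p + 1; against b3: 6p + 10(1−p) = −4p + 10.
Setting these equal: 7p + 1 = −4p + 10 ⇒ 11p = 9 ⇒ p = 9/11, and the value is (7)·(9/11) + 1 = 74/11.
For General C: with q = P(b2), equating A's and B's payoffs gives 2q + 6 = −9q + 10 ⇒ q = 4/11.

74/11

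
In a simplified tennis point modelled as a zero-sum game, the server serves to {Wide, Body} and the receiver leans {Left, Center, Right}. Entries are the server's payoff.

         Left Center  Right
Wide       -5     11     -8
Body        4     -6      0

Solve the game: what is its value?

Row minima: Wide → -8, Body → -6; maximin = -6.
Column maxima: Left → 4, Center → 11, Right → 0; minimax = 0.
-6 ≠ 0, so there is no saddle point; optimal play is mixed.
Left is strictly dominated by Right (it gives the server strictly more in every row), so the receiver never plays it.
On the remaining 2×2 (Wide, Body vs Center, Right):
Let the server play Wide with probability p. Expected payoff against Center: 11p + (-6)(1−p) = 17p − 6; against Right: (-8)p + 0(1−p) = −8p.
Setting these equal: 17p − 6 = −8p ⇒ 25p = 6 ⇒ p = 6/25, and the value is (17)·(6/25) − 6 = -48/25.
For the receiver: with q = P(Center), equating Wide's and Body's payoffs gives 19q − 8 = −6q ⇒ q = 8/25.

-48/25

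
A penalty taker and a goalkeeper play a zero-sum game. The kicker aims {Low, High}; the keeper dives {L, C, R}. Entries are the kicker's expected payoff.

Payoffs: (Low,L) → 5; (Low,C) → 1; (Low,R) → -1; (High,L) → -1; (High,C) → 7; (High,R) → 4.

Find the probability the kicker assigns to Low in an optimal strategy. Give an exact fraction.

Row minima: Low → -1, High → -1; maximin = -1.
Column maxima: L → 5, C → 7, R → 4; minimax = 4.
-1 ≠ 4, so there is no saddle point; optimal play is mixed.
C is strictly dominated by R (it gives the kicker strictly more in every row), so the keeper never plays it.
On the remaining 2×2 (Low, High vs L, R):
Let the kicker play Low with probability p. Expected payoff against L: 5p + (-1)(1−p) = 6p − 1; against R: (-1)p + 4(1−p) = −5p + 4.
Setting these equal: 6p − 1 = −5p + 4 ⇒ 11p = 5 ⇒ p = 5/11, and the value is (6)·(5/11) − 1 = 19/11.
For the keeper: with q = P(L), equating Low's and High's payoffs gives 6q − 1 = −5q + 4 ⇒ q = 5/11.

5/11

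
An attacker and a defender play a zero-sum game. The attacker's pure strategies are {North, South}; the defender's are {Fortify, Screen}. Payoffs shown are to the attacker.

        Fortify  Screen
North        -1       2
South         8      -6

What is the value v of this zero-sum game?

Row minima: North → -1, South → -6; maximin = -1.
Column maxima: Fortify → 8, Screen → 2; minimax = 2.
-1 ≠ 2, so there is no saddle point; optimal play is mixed.
Let the attacker play North with probability p. Expected payoff against Fortify: (-1)p + 8(1−p) = −9p + 8; against Screen: 2p + (-6)(1−p) = 8p − 6.
Setting these equal: −9p + 8 = 8p − 6 ⇒ −17p = -14 ⇒ p = 14/17, and the value is (-9)·(14/17) + 8 = 10/17.
For the defender: with q = P(Fortify), equating North's and South's payoffs gives −3q + 2 = 14q − 6 ⇒ q = 8/17.

10/17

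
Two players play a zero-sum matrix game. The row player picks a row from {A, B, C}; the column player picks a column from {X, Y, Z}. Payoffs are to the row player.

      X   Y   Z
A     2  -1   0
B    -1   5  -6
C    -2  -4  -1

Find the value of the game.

Row minima: A → -1, B → -6, C → -4; maximin = -1.
Column maxima: X → 2, Y → 5, Z → 0; minimax = 0.
-1 ≠ 0, so there is no saddle point; optimal play is mixed.
C is strictly dominated by A, so the row player never plays it.
With C eliminated, X is strictly dominated by Z (it gives the row player strictly more in every remaining row), so the column player never plays it.
On the remaining 2×2 (A, B vs Y, Z):
Let the row player play A with probability p. Expected payoff against Y: (-1)p + 5(1−p) = −6p + 5; against Z: 0p + (-6)(1−p) = 6p − 6.
Setting these equal: −6p + 5 = 6p − 6 ⇒ −12p = -11 ⇒ p = 11/12, and the value is (-6)·(11/12) + 5 = -1/2.
For the column player: with q = P(Y), equating A's and B's payoffs gives −q = 11q − 6 ⇒ q = 1/2.

-1/2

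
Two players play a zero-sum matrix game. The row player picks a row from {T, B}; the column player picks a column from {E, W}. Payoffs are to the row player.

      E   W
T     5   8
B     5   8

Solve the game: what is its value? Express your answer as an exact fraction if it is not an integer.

Row minima: T → 5, B → 5; maximin = 5.
Column maxima: E → 5, W → 8; minimax = 5.
Since maximin = minimax = 5, there is a saddle point and the value is 5.

5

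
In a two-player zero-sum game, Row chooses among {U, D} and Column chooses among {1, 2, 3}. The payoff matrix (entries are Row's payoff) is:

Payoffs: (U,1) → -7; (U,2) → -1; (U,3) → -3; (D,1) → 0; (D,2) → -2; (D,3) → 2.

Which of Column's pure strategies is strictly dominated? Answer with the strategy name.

3

1 holds Row's payoff strictly below 3 in every row: -7 < -3, 0 < 2.
So 3 is strictly dominated for Column.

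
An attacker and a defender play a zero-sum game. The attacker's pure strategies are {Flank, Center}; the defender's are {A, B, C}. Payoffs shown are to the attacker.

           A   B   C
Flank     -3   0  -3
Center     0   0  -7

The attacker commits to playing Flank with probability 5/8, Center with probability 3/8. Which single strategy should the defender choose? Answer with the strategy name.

If the defender plays A, the attacker's expected payoff is (5/8)·(-3) + (3/8)·0 = -15/8.
If the defender plays B, the attacker's expected payoff is (5/8)·0 + (3/8)·0 = 0.
If the defender plays C, the attacker's expected payoff is (5/8)·(-3) + (3/8)·(-7) = -9/2.
The defender minimizes the attacker's payoff; the smallest is -9/2, so the best response is C.

C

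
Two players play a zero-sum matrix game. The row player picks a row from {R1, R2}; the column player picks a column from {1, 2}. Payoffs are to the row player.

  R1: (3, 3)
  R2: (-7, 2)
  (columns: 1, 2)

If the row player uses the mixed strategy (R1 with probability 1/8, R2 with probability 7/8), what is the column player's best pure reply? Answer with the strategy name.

If the column player plays 1, the row player's expected payoff is (1/8)·3 + (7/8)·(-7) = -23/4.
If the column player plays 2, the row player's expected payoff is (1/8)·3 + (7/8)·2 = 17/8.
The column player minimizes the row player's payoff; the smallest is -23/4, so the best response is 1.

1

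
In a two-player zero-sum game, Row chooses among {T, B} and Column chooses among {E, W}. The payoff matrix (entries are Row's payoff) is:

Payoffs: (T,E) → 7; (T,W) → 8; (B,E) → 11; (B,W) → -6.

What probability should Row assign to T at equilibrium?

Row minima: T → 7, B → -6; maximin = 7.
Column maxima: E → 11, W → 8; minimax = 8.
7 ≠ 8, so there is no saddle point; optimal play is mixed.
Let Row play T with probability p. Expected payoff against E: 7p + 11(1−p) = −4p + 11; against W: 8p + (-6)(1−p) = 14p − 6.
Setting these equal: −4p + 11 = 14p − 6 ⇒ −18p = -17 ⇒ p = 17/18, and the value is (-4)·(17/18) + 11 = 65/9.
For Column: with q = P(E), equating T's and B's payoffs gives −q + 8 = 17q − 6 ⇒ q = 7/9.

17/18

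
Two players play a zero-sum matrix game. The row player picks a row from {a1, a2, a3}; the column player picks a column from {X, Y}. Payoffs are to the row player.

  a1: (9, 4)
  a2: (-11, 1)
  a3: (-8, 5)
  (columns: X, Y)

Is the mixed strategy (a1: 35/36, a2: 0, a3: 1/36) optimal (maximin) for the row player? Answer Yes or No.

No

Against X this mix gives (35/36)·9 + (1/36)·(-8) = 307/36.
Against Y this mix gives (35/36)·4 + (1/36)·5 = 145/36.
The column player will play Y, holding the row player to 145/36. Shifting weight toward the row that does better against Y would raise this floor (the equalizing mix achieves 77/18 against both Y and X), so the proposed strategy is not optimal.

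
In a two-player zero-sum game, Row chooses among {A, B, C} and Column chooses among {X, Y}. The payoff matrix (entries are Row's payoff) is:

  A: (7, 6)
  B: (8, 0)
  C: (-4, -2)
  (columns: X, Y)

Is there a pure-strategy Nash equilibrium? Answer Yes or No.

Row minima: A → 6, B → 0, C → -4; maximin = 6.
Column maxima: X → 8, Y → 6; minimax = 6.
maximin = minimax = 6, so a saddle point exists.

Yes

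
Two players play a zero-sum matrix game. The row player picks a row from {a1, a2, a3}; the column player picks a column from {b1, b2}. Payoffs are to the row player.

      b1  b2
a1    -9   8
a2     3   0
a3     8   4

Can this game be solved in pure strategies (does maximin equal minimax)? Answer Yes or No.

Row minima: a1 → -9, a2 → 0, a3 → 4; maximin = 4.
Column maxima: b1 → 8, b2 → 8; minimax = 8.
4 ≠ 8, so no pure-strategy equilibrium exists.

No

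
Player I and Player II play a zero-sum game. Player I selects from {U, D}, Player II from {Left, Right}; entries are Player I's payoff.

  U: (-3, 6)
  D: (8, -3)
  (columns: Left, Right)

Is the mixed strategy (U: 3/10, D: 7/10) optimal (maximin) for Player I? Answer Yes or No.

No

Against Left this mix gives (3/10)·(-3) + (7/10)·8 = 47/10.
Against Right this mix gives (3/10)·6 + (7/10)·(-3) = -3/10.
Player II will play Right, holding Player I to -3/10. Shifting weight toward the row that does better against Right would raise this floor (the equalizing mix achieves 39/20 against both Right and Left), so the proposed strategy is not optimal.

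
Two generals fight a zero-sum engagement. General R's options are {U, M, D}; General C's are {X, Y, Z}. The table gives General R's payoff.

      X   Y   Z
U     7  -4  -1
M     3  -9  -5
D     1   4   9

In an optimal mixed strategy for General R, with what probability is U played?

3/14

Row minima: U → -4, M → -9, D → 1; maximin = 1.
Column maxima: X → 7, Y → 4, Z → 9; minimax = 4.
1 ≠ 4, so there is no saddle point; optimal play is mixed.
M is strictly dominated by U, so General R never plays it.
Z is strictly dominated by Y (it gives General R strictly more in every row), so General C never plays it.
On the remaining 2×2 (U, D vs X, Y):
Let General R play U with probability p. Expected payoff against X: 7p + 1(1−p) = 6p + 1; against Y: (-4)p + 4(1−p) = −8p + 4.
Setting these equal: 6p + 1 = −8p + 4 ⇒ 14p = 3 ⇒ p = 3/14, and the value is (6)·(3/14) + 1 = 16/7.
For General C: with q = P(X), equating U's and D's payoffs gives 11q − 4 = −3q + 4 ⇒ q = 4/7.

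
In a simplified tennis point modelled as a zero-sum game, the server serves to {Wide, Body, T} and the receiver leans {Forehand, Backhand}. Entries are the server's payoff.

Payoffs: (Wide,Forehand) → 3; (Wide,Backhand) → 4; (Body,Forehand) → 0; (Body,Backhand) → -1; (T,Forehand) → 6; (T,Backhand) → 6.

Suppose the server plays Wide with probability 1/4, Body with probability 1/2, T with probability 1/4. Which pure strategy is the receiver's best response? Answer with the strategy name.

If the receiver plays Forehand, the server's expected payoff is (1/4)·3 + (1/2)·0 + (1/4)·6 = 9/4.
If the receiver plays Backhand, the server's expected payoff is (1/4)·4 + (1/2)·(-1) + (1/4)·6 = 2.
The receiver minimizes the server's payoff; the smallest is 2, so the best response is Backhand.

Backhand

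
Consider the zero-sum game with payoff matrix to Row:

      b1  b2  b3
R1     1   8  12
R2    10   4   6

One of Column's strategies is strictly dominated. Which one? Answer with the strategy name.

b3

b2 holds Row's payoff strictly below b3 in every row: 8 < 12, 4 < 6.
So b3 is strictly dominated for Column.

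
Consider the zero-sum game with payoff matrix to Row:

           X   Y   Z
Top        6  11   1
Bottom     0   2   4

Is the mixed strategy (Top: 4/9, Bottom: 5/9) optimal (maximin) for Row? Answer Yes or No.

Against X this mix gives (4/9)·6 + (5/9)·0 = 8/3.
Against Y this mix gives (4/9)·11 + (5/9)·2 = 6.
Against Z this mix gives (4/9)·1 + (5/9)·4 = 8/3.
All of Column's active replies (X, Z) yield 8/3, and no column does worse for Row. The mix makes Column indifferent and guarantees 8/3, so it is optimal.

Yes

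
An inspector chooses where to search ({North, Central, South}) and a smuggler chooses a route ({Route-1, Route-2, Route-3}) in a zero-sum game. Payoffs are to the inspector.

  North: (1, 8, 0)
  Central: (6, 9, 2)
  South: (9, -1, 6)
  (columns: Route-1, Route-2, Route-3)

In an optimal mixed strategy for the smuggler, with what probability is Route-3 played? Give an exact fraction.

Row minima: North → 0, Central → 2, South → -1; maximin = 2.
Column maxima: Route-1 → 9, Route-2 → 9, Route-3 → 6; minimax = 6.
2 ≠ 6, so there is no saddle point; optimal play is mixed.
North is strictly dominated by Central, so the inspector never plays it.
Route-1 is strictly dominated by Route-3 (it gives the inspector strictly more in every row), so the smuggler never plays it.
On the remaining 2×2 (Central, South vs Route-2, Route-3):
Let the inspector play Central with probability p. Expected payoff against Route-2: 9p + (-1)(1−p) = 10p − 1; against Route-3: 2p + 6(1−p) = −4p + 6.
Setting these equal: 10p − 1 = −4p + 6 ⇒ 14p = 7 ⇒ p = 1/2, and the value is (10)·(1/2) − 1 = 4.
For the smuggler: with q = P(Route-2), equating Central's and South's payoffs gives 7q + 2 = −7q + 6 ⇒ q = 2/7.

5/7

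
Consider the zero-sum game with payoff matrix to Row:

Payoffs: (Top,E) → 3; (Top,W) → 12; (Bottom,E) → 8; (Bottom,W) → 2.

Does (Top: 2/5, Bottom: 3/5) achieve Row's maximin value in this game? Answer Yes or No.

Yes

Against E this mix gives (2/5)·3 + (3/5)·8 = 6.
Against W this mix gives (2/5)·12 + (3/5)·2 = 6.
All of Column's active replies (E, W) yield 6, and no column does worse for Row. The mix makes Column indifferent and guarantees 6, so it is optimal.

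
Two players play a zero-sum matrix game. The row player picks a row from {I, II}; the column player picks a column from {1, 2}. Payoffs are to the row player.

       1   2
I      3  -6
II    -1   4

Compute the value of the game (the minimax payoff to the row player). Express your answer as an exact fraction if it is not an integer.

Row minima: I → -6, II → -1; maximin = -1.
Column maxima: 1 → 3, 2 → 4; minimax = 3.
-1 ≠ 3, so there is no saddle point; optimal play is mixed.
Let the row player play I with probability p. Expected payoff against 1: 3p + (-1)(1−p) = 4p − 1; against 2: (-6)p + 4(1−p) = −10p + 4.
Setting these equal: 4p − 1 = −10p + 4 ⇒ 14p = 5 ⇒ p = 5/14, and the value is (4)·(5/14) − 1 = 3/7.
For the column player: with q = P(1), equating I's and II's payoffs gives 9q − 6 = −5q + 4 ⇒ q = 5/7.

3/7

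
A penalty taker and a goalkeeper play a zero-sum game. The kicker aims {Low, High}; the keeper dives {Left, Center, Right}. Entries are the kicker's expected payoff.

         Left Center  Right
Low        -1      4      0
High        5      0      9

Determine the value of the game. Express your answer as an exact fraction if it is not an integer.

Row minima: Low → -1, High → 0; maximin = 0.
Column maxima: Left → 5, Center → 4, Right → 9; minimax = 4.
0 ≠ 4, so there is no saddle point; optimal play is mixed.
Right is strictly dominated by Left (it gives the kicker strictly more in every row), so the keeper never plays it.
On the remaining 2×2 (Low, High vs Left, Center):
Let the kicker play Low with probability p. Expected payoff against Left: (-1)p + 5(1−p) = −6p + 5; against Center: 4p + 0(1−p) = 4p.
Setting these equal: −6p + 5 = 4p ⇒ −10p = -5 ⇒ p = 1/2, and the value is (-6)·(1/2) + 5 = 2.
For the keeper: with q = P(Left), equating Low's and High's payoffs gives −5q + 4 = 5q ⇒ q = 2/5.

2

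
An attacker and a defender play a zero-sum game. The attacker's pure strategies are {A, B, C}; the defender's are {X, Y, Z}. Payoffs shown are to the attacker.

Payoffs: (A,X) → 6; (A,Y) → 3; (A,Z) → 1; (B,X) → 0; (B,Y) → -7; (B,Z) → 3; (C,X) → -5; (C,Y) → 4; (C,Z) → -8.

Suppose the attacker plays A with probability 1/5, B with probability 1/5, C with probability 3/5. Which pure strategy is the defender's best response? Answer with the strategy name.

Z

If the defender plays X, the attacker's expected payoff is (1/5)·6 + (1/5)·0 + (3/5)·(-5) = -9/5.
If the defender plays Y, the attacker's expected payoff is (1/5)·3 + (1/5)·(-7) + (3/5)·4 = 8/5.
If the defender plays Z, the attacker's expected payoff is (1/5)·1 + (1/5)·3 + (3/5)·(-8) = -4.
The defender minimizes the attacker's payoff; the smallest is -4, so the best response is Z.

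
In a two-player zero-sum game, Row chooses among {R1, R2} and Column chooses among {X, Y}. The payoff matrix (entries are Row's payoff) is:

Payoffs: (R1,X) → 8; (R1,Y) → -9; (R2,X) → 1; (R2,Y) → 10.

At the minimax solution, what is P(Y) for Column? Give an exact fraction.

7/26

Row minima: R1 → -9, R2 → 1; maximin = 1.
Column maxima: X → 8, Y → 10; minimax = 8.
1 ≠ 8, so there is no saddle point; optimal play is mixed.
Let Row play R1 with probability p. Expected payoff against X: 8p + 1(1−p) = 7p + 1; against Y: (-9)p + 10(1−p) = −19p + 10.
Setting these equal: 7p + 1 = −19p + 10 ⇒ 26p = 9 ⇒ p = 9/26, and the value is (7)·(9/26) + 1 = 89/26.
For Column: with q = P(X), equating R1's and R2's payoffs gives 17q − 9 = −9q + 10 ⇒ q = 19/26.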